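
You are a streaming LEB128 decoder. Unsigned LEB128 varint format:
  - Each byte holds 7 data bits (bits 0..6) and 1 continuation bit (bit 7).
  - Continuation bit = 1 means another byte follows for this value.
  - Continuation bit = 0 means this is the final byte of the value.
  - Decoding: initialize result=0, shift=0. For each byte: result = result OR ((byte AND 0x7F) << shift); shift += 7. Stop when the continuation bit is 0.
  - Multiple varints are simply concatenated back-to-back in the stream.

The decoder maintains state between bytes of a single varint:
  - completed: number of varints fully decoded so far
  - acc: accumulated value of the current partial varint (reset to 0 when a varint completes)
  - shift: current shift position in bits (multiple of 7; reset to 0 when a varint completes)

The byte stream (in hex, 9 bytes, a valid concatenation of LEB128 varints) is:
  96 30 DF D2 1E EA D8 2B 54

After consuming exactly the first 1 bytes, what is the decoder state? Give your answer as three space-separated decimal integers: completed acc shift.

byte[0]=0x96 cont=1 payload=0x16: acc |= 22<<0 -> completed=0 acc=22 shift=7

Answer: 0 22 7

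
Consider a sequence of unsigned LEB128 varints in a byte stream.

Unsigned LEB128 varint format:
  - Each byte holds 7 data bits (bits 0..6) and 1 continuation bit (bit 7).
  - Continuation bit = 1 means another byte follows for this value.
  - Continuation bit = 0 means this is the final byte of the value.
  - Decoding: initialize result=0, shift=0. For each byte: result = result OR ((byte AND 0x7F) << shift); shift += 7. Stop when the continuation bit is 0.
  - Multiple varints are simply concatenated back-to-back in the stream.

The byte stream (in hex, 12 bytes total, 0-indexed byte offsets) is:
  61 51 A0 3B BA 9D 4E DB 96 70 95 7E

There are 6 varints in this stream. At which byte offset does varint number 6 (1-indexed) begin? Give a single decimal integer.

Answer: 10

Derivation:
  byte[0]=0x61 cont=0 payload=0x61=97: acc |= 97<<0 -> acc=97 shift=7 [end]
Varint 1: bytes[0:1] = 61 -> value 97 (1 byte(s))
  byte[1]=0x51 cont=0 payload=0x51=81: acc |= 81<<0 -> acc=81 shift=7 [end]
Varint 2: bytes[1:2] = 51 -> value 81 (1 byte(s))
  byte[2]=0xA0 cont=1 payload=0x20=32: acc |= 32<<0 -> acc=32 shift=7
  byte[3]=0x3B cont=0 payload=0x3B=59: acc |= 59<<7 -> acc=7584 shift=14 [end]
Varint 3: bytes[2:4] = A0 3B -> value 7584 (2 byte(s))
  byte[4]=0xBA cont=1 payload=0x3A=58: acc |= 58<<0 -> acc=58 shift=7
  byte[5]=0x9D cont=1 payload=0x1D=29: acc |= 29<<7 -> acc=3770 shift=14
  byte[6]=0x4E cont=0 payload=0x4E=78: acc |= 78<<14 -> acc=1281722 shift=21 [end]
Varint 4: bytes[4:7] = BA 9D 4E -> value 1281722 (3 byte(s))
  byte[7]=0xDB cont=1 payload=0x5B=91: acc |= 91<<0 -> acc=91 shift=7
  byte[8]=0x96 cont=1 payload=0x16=22: acc |= 22<<7 -> acc=2907 shift=14
  byte[9]=0x70 cont=0 payload=0x70=112: acc |= 112<<14 -> acc=1837915 shift=21 [end]
Varint 5: bytes[7:10] = DB 96 70 -> value 1837915 (3 byte(s))
  byte[10]=0x95 cont=1 payload=0x15=21: acc |= 21<<0 -> acc=21 shift=7
  byte[11]=0x7E cont=0 payload=0x7E=126: acc |= 126<<7 -> acc=16149 shift=14 [end]
Varint 6: bytes[10:12] = 95 7E -> value 16149 (2 byte(s))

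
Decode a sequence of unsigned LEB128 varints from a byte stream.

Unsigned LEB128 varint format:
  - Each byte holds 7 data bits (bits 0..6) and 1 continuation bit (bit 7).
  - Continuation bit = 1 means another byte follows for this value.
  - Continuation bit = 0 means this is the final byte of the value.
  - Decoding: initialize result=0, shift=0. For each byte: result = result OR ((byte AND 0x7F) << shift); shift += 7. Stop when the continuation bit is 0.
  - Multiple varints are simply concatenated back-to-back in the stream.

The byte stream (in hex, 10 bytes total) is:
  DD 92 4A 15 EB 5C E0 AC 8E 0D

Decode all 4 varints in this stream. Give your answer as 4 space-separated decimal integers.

Answer: 1214813 21 11883 27498080

Derivation:
  byte[0]=0xDD cont=1 payload=0x5D=93: acc |= 93<<0 -> acc=93 shift=7
  byte[1]=0x92 cont=1 payload=0x12=18: acc |= 18<<7 -> acc=2397 shift=14
  byte[2]=0x4A cont=0 payload=0x4A=74: acc |= 74<<14 -> acc=1214813 shift=21 [end]
Varint 1: bytes[0:3] = DD 92 4A -> value 1214813 (3 byte(s))
  byte[3]=0x15 cont=0 payload=0x15=21: acc |= 21<<0 -> acc=21 shift=7 [end]
Varint 2: bytes[3:4] = 15 -> value 21 (1 byte(s))
  byte[4]=0xEB cont=1 payload=0x6B=107: acc |= 107<<0 -> acc=107 shift=7
  byte[5]=0x5C cont=0 payload=0x5C=92: acc |= 92<<7 -> acc=11883 shift=14 [end]
Varint 3: bytes[4:6] = EB 5C -> value 11883 (2 byte(s))
  byte[6]=0xE0 cont=1 payload=0x60=96: acc |= 96<<0 -> acc=96 shift=7
  byte[7]=0xAC cont=1 payload=0x2C=44: acc |= 44<<7 -> acc=5728 shift=14
  byte[8]=0x8E cont=1 payload=0x0E=14: acc |= 14<<14 -> acc=235104 shift=21
  byte[9]=0x0D cont=0 payload=0x0D=13: acc |= 13<<21 -> acc=27498080 shift=28 [end]
Varint 4: bytes[6:10] = E0 AC 8E 0D -> value 27498080 (4 byte(s))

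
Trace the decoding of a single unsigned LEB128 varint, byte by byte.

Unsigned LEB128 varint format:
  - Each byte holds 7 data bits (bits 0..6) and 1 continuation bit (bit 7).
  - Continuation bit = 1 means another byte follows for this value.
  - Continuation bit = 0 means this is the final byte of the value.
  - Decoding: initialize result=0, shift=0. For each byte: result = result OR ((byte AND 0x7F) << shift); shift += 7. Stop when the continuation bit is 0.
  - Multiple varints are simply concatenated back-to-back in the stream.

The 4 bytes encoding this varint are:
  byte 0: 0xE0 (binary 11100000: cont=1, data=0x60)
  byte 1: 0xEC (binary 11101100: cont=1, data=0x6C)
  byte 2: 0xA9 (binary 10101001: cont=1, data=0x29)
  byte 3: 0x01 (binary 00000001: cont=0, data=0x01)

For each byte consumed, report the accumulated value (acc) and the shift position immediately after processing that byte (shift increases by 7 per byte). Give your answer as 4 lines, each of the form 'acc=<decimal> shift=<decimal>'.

Answer: acc=96 shift=7
acc=13920 shift=14
acc=685664 shift=21
acc=2782816 shift=28

Derivation:
byte 0=0xE0: payload=0x60=96, contrib = 96<<0 = 96; acc -> 96, shift -> 7
byte 1=0xEC: payload=0x6C=108, contrib = 108<<7 = 13824; acc -> 13920, shift -> 14
byte 2=0xA9: payload=0x29=41, contrib = 41<<14 = 671744; acc -> 685664, shift -> 21
byte 3=0x01: payload=0x01=1, contrib = 1<<21 = 2097152; acc -> 2782816, shift -> 28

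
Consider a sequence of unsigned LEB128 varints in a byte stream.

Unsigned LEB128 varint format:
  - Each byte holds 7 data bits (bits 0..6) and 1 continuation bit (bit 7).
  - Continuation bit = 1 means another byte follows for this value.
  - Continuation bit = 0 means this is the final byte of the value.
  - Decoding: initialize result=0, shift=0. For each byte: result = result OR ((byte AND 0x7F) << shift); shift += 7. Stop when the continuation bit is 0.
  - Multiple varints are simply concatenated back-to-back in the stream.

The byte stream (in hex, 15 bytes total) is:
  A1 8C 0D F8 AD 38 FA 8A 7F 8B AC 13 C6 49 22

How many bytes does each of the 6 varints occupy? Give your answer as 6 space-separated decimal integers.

  byte[0]=0xA1 cont=1 payload=0x21=33: acc |= 33<<0 -> acc=33 shift=7
  byte[1]=0x8C cont=1 payload=0x0C=12: acc |= 12<<7 -> acc=1569 shift=14
  byte[2]=0x0D cont=0 payload=0x0D=13: acc |= 13<<14 -> acc=214561 shift=21 [end]
Varint 1: bytes[0:3] = A1 8C 0D -> value 214561 (3 byte(s))
  byte[3]=0xF8 cont=1 payload=0x78=120: acc |= 120<<0 -> acc=120 shift=7
  byte[4]=0xAD cont=1 payload=0x2D=45: acc |= 45<<7 -> acc=5880 shift=14
  byte[5]=0x38 cont=0 payload=0x38=56: acc |= 56<<14 -> acc=923384 shift=21 [end]
Varint 2: bytes[3:6] = F8 AD 38 -> value 923384 (3 byte(s))
  byte[6]=0xFA cont=1 payload=0x7A=122: acc |= 122<<0 -> acc=122 shift=7
  byte[7]=0x8A cont=1 payload=0x0A=10: acc |= 10<<7 -> acc=1402 shift=14
  byte[8]=0x7F cont=0 payload=0x7F=127: acc |= 127<<14 -> acc=2082170 shift=21 [end]
Varint 3: bytes[6:9] = FA 8A 7F -> value 2082170 (3 byte(s))
  byte[9]=0x8B cont=1 payload=0x0B=11: acc |= 11<<0 -> acc=11 shift=7
  byte[10]=0xAC cont=1 payload=0x2C=44: acc |= 44<<7 -> acc=5643 shift=14
  byte[11]=0x13 cont=0 payload=0x13=19: acc |= 19<<14 -> acc=316939 shift=21 [end]
Varint 4: bytes[9:12] = 8B AC 13 -> value 316939 (3 byte(s))
  byte[12]=0xC6 cont=1 payload=0x46=70: acc |= 70<<0 -> acc=70 shift=7
  byte[13]=0x49 cont=0 payload=0x49=73: acc |= 73<<7 -> acc=9414 shift=14 [end]
Varint 5: bytes[12:14] = C6 49 -> value 9414 (2 byte(s))
  byte[14]=0x22 cont=0 payload=0x22=34: acc |= 34<<0 -> acc=34 shift=7 [end]
Varint 6: bytes[14:15] = 22 -> value 34 (1 byte(s))

Answer: 3 3 3 3 2 1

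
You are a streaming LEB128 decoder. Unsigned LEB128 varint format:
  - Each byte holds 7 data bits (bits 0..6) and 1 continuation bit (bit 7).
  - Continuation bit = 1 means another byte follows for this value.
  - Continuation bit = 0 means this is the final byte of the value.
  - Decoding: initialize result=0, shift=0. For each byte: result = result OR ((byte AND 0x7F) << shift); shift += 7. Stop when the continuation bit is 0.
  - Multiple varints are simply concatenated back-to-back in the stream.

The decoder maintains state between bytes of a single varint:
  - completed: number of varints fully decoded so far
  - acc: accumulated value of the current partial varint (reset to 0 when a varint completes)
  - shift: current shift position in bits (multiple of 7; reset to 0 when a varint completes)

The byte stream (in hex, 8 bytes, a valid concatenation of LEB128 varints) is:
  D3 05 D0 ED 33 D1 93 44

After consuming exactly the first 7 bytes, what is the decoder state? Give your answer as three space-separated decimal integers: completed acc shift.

byte[0]=0xD3 cont=1 payload=0x53: acc |= 83<<0 -> completed=0 acc=83 shift=7
byte[1]=0x05 cont=0 payload=0x05: varint #1 complete (value=723); reset -> completed=1 acc=0 shift=0
byte[2]=0xD0 cont=1 payload=0x50: acc |= 80<<0 -> completed=1 acc=80 shift=7
byte[3]=0xED cont=1 payload=0x6D: acc |= 109<<7 -> completed=1 acc=14032 shift=14
byte[4]=0x33 cont=0 payload=0x33: varint #2 complete (value=849616); reset -> completed=2 acc=0 shift=0
byte[5]=0xD1 cont=1 payload=0x51: acc |= 81<<0 -> completed=2 acc=81 shift=7
byte[6]=0x93 cont=1 payload=0x13: acc |= 19<<7 -> completed=2 acc=2513 shift=14

Answer: 2 2513 14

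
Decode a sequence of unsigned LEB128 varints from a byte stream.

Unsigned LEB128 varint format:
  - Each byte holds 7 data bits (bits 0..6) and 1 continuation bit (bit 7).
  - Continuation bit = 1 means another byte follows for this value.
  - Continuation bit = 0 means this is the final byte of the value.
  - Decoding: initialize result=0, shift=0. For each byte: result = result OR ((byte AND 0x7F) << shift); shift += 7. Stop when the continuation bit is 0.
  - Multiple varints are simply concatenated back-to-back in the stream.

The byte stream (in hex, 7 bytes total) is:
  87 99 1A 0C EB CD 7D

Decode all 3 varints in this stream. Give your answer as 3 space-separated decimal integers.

  byte[0]=0x87 cont=1 payload=0x07=7: acc |= 7<<0 -> acc=7 shift=7
  byte[1]=0x99 cont=1 payload=0x19=25: acc |= 25<<7 -> acc=3207 shift=14
  byte[2]=0x1A cont=0 payload=0x1A=26: acc |= 26<<14 -> acc=429191 shift=21 [end]
Varint 1: bytes[0:3] = 87 99 1A -> value 429191 (3 byte(s))
  byte[3]=0x0C cont=0 payload=0x0C=12: acc |= 12<<0 -> acc=12 shift=7 [end]
Varint 2: bytes[3:4] = 0C -> value 12 (1 byte(s))
  byte[4]=0xEB cont=1 payload=0x6B=107: acc |= 107<<0 -> acc=107 shift=7
  byte[5]=0xCD cont=1 payload=0x4D=77: acc |= 77<<7 -> acc=9963 shift=14
  byte[6]=0x7D cont=0 payload=0x7D=125: acc |= 125<<14 -> acc=2057963 shift=21 [end]
Varint 3: bytes[4:7] = EB CD 7D -> value 2057963 (3 byte(s))

Answer: 429191 12 2057963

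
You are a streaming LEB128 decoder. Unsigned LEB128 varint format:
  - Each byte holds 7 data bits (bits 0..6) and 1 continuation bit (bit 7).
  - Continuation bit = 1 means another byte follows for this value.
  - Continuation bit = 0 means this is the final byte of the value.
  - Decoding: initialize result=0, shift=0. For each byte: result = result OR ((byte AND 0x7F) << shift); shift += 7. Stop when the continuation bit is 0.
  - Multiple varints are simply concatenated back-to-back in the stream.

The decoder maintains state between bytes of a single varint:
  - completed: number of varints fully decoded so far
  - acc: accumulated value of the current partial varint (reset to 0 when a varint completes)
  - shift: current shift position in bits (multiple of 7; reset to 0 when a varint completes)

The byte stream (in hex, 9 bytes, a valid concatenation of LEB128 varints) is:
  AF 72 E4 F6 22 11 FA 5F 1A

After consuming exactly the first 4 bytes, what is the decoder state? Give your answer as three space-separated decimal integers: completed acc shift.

Answer: 1 15204 14

Derivation:
byte[0]=0xAF cont=1 payload=0x2F: acc |= 47<<0 -> completed=0 acc=47 shift=7
byte[1]=0x72 cont=0 payload=0x72: varint #1 complete (value=14639); reset -> completed=1 acc=0 shift=0
byte[2]=0xE4 cont=1 payload=0x64: acc |= 100<<0 -> completed=1 acc=100 shift=7
byte[3]=0xF6 cont=1 payload=0x76: acc |= 118<<7 -> completed=1 acc=15204 shift=14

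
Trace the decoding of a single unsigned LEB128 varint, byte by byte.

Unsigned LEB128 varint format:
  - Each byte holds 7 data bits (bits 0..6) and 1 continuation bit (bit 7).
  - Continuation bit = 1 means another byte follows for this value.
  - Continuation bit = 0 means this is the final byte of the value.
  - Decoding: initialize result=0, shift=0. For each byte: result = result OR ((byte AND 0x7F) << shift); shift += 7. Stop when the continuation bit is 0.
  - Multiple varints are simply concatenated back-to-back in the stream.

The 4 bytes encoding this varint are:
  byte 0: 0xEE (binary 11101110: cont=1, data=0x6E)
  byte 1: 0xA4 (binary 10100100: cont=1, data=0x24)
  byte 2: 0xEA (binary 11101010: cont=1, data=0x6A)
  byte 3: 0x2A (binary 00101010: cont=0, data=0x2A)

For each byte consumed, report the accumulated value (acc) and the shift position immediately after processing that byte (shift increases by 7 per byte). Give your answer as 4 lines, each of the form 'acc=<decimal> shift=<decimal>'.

Answer: acc=110 shift=7
acc=4718 shift=14
acc=1741422 shift=21
acc=89821806 shift=28

Derivation:
byte 0=0xEE: payload=0x6E=110, contrib = 110<<0 = 110; acc -> 110, shift -> 7
byte 1=0xA4: payload=0x24=36, contrib = 36<<7 = 4608; acc -> 4718, shift -> 14
byte 2=0xEA: payload=0x6A=106, contrib = 106<<14 = 1736704; acc -> 1741422, shift -> 21
byte 3=0x2A: payload=0x2A=42, contrib = 42<<21 = 88080384; acc -> 89821806, shift -> 28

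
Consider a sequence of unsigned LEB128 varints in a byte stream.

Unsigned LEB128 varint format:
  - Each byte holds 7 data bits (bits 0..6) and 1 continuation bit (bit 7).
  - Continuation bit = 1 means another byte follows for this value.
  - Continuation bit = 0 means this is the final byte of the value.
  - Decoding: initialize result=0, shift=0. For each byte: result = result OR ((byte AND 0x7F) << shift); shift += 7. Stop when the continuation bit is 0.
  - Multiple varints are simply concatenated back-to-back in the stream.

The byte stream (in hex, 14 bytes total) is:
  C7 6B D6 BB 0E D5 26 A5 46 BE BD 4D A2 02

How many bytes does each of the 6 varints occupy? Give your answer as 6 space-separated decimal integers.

  byte[0]=0xC7 cont=1 payload=0x47=71: acc |= 71<<0 -> acc=71 shift=7
  byte[1]=0x6B cont=0 payload=0x6B=107: acc |= 107<<7 -> acc=13767 shift=14 [end]
Varint 1: bytes[0:2] = C7 6B -> value 13767 (2 byte(s))
  byte[2]=0xD6 cont=1 payload=0x56=86: acc |= 86<<0 -> acc=86 shift=7
  byte[3]=0xBB cont=1 payload=0x3B=59: acc |= 59<<7 -> acc=7638 shift=14
  byte[4]=0x0E cont=0 payload=0x0E=14: acc |= 14<<14 -> acc=237014 shift=21 [end]
Varint 2: bytes[2:5] = D6 BB 0E -> value 237014 (3 byte(s))
  byte[5]=0xD5 cont=1 payload=0x55=85: acc |= 85<<0 -> acc=85 shift=7
  byte[6]=0x26 cont=0 payload=0x26=38: acc |= 38<<7 -> acc=4949 shift=14 [end]
Varint 3: bytes[5:7] = D5 26 -> value 4949 (2 byte(s))
  byte[7]=0xA5 cont=1 payload=0x25=37: acc |= 37<<0 -> acc=37 shift=7
  byte[8]=0x46 cont=0 payload=0x46=70: acc |= 70<<7 -> acc=8997 shift=14 [end]
Varint 4: bytes[7:9] = A5 46 -> value 8997 (2 byte(s))
  byte[9]=0xBE cont=1 payload=0x3E=62: acc |= 62<<0 -> acc=62 shift=7
  byte[10]=0xBD cont=1 payload=0x3D=61: acc |= 61<<7 -> acc=7870 shift=14
  byte[11]=0x4D cont=0 payload=0x4D=77: acc |= 77<<14 -> acc=1269438 shift=21 [end]
Varint 5: bytes[9:12] = BE BD 4D -> value 1269438 (3 byte(s))
  byte[12]=0xA2 cont=1 payload=0x22=34: acc |= 34<<0 -> acc=34 shift=7
  byte[13]=0x02 cont=0 payload=0x02=2: acc |= 2<<7 -> acc=290 shift=14 [end]
Varint 6: bytes[12:14] = A2 02 -> value 290 (2 byte(s))

Answer: 2 3 2 2 3 2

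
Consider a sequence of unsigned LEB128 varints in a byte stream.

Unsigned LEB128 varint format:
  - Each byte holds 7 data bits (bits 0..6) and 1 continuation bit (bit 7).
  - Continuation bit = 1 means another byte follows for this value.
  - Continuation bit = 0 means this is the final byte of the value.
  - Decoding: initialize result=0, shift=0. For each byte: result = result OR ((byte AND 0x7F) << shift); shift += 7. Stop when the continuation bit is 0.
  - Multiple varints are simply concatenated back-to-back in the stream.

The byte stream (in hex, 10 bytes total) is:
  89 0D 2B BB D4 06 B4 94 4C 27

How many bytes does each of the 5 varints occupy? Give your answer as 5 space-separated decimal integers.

Answer: 2 1 3 3 1

Derivation:
  byte[0]=0x89 cont=1 payload=0x09=9: acc |= 9<<0 -> acc=9 shift=7
  byte[1]=0x0D cont=0 payload=0x0D=13: acc |= 13<<7 -> acc=1673 shift=14 [end]
Varint 1: bytes[0:2] = 89 0D -> value 1673 (2 byte(s))
  byte[2]=0x2B cont=0 payload=0x2B=43: acc |= 43<<0 -> acc=43 shift=7 [end]
Varint 2: bytes[2:3] = 2B -> value 43 (1 byte(s))
  byte[3]=0xBB cont=1 payload=0x3B=59: acc |= 59<<0 -> acc=59 shift=7
  byte[4]=0xD4 cont=1 payload=0x54=84: acc |= 84<<7 -> acc=10811 shift=14
  byte[5]=0x06 cont=0 payload=0x06=6: acc |= 6<<14 -> acc=109115 shift=21 [end]
Varint 3: bytes[3:6] = BB D4 06 -> value 109115 (3 byte(s))
  byte[6]=0xB4 cont=1 payload=0x34=52: acc |= 52<<0 -> acc=52 shift=7
  byte[7]=0x94 cont=1 payload=0x14=20: acc |= 20<<7 -> acc=2612 shift=14
  byte[8]=0x4C cont=0 payload=0x4C=76: acc |= 76<<14 -> acc=1247796 shift=21 [end]
Varint 4: bytes[6:9] = B4 94 4C -> value 1247796 (3 byte(s))
  byte[9]=0x27 cont=0 payload=0x27=39: acc |= 39<<0 -> acc=39 shift=7 [end]
Varint 5: bytes[9:10] = 27 -> value 39 (1 byte(s))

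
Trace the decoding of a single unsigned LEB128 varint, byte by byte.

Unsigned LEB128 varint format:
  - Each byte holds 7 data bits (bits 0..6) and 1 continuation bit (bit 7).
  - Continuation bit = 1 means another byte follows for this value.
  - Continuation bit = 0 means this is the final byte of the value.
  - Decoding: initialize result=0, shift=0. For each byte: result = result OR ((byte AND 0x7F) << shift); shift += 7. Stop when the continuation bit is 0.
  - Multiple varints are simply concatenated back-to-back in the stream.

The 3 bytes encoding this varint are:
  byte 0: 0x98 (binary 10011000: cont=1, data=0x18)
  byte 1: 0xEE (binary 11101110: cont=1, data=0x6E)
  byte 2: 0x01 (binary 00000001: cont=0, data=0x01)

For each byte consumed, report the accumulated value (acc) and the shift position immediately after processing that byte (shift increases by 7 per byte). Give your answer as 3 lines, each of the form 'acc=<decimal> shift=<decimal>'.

Answer: acc=24 shift=7
acc=14104 shift=14
acc=30488 shift=21

Derivation:
byte 0=0x98: payload=0x18=24, contrib = 24<<0 = 24; acc -> 24, shift -> 7
byte 1=0xEE: payload=0x6E=110, contrib = 110<<7 = 14080; acc -> 14104, shift -> 14
byte 2=0x01: payload=0x01=1, contrib = 1<<14 = 16384; acc -> 30488, shift -> 21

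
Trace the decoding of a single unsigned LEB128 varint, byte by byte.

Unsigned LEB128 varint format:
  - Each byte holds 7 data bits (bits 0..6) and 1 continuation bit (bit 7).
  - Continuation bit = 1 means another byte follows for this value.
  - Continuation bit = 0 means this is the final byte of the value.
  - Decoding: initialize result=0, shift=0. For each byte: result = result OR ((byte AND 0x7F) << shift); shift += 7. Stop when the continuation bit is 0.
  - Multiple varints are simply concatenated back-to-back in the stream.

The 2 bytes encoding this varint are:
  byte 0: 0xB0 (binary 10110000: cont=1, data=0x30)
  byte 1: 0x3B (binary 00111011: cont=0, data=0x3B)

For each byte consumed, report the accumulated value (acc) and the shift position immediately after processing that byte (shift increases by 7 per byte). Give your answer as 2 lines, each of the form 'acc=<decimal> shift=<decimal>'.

Answer: acc=48 shift=7
acc=7600 shift=14

Derivation:
byte 0=0xB0: payload=0x30=48, contrib = 48<<0 = 48; acc -> 48, shift -> 7
byte 1=0x3B: payload=0x3B=59, contrib = 59<<7 = 7552; acc -> 7600, shift -> 14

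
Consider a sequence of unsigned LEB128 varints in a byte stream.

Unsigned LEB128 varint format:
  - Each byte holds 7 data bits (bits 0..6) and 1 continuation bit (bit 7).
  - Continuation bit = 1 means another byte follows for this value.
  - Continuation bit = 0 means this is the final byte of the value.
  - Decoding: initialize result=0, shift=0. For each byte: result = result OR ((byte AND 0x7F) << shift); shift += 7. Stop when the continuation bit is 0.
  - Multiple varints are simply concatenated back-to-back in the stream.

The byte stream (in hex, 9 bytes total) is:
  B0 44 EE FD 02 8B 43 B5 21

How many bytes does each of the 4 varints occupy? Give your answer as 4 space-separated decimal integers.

  byte[0]=0xB0 cont=1 payload=0x30=48: acc |= 48<<0 -> acc=48 shift=7
  byte[1]=0x44 cont=0 payload=0x44=68: acc |= 68<<7 -> acc=8752 shift=14 [end]
Varint 1: bytes[0:2] = B0 44 -> value 8752 (2 byte(s))
  byte[2]=0xEE cont=1 payload=0x6E=110: acc |= 110<<0 -> acc=110 shift=7
  byte[3]=0xFD cont=1 payload=0x7D=125: acc |= 125<<7 -> acc=16110 shift=14
  byte[4]=0x02 cont=0 payload=0x02=2: acc |= 2<<14 -> acc=48878 shift=21 [end]
Varint 2: bytes[2:5] = EE FD 02 -> value 48878 (3 byte(s))
  byte[5]=0x8B cont=1 payload=0x0B=11: acc |= 11<<0 -> acc=11 shift=7
  byte[6]=0x43 cont=0 payload=0x43=67: acc |= 67<<7 -> acc=8587 shift=14 [end]
Varint 3: bytes[5:7] = 8B 43 -> value 8587 (2 byte(s))
  byte[7]=0xB5 cont=1 payload=0x35=53: acc |= 53<<0 -> acc=53 shift=7
  byte[8]=0x21 cont=0 payload=0x21=33: acc |= 33<<7 -> acc=4277 shift=14 [end]
Varint 4: bytes[7:9] = B5 21 -> value 4277 (2 byte(s))

Answer: 2 3 2 2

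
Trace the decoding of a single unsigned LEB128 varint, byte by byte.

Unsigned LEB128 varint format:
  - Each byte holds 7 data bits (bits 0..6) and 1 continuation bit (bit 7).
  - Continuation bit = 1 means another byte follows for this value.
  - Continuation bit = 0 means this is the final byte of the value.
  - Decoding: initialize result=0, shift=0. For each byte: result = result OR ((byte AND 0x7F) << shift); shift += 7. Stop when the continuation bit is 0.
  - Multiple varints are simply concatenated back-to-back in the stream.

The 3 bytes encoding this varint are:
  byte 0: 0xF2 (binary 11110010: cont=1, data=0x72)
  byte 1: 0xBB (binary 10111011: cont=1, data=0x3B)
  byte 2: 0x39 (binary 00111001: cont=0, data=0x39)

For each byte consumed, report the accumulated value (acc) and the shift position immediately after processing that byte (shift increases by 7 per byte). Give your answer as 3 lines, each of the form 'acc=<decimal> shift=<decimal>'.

Answer: acc=114 shift=7
acc=7666 shift=14
acc=941554 shift=21

Derivation:
byte 0=0xF2: payload=0x72=114, contrib = 114<<0 = 114; acc -> 114, shift -> 7
byte 1=0xBB: payload=0x3B=59, contrib = 59<<7 = 7552; acc -> 7666, shift -> 14
byte 2=0x39: payload=0x39=57, contrib = 57<<14 = 933888; acc -> 941554, shift -> 21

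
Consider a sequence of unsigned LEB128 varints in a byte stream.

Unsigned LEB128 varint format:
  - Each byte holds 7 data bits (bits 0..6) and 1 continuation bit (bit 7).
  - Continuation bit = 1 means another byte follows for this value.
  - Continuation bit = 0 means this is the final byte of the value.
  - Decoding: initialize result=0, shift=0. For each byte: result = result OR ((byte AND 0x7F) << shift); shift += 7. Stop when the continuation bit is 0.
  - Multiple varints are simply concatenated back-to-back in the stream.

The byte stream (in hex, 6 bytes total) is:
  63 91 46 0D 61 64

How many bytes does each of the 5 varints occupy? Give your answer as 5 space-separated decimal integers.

Answer: 1 2 1 1 1

Derivation:
  byte[0]=0x63 cont=0 payload=0x63=99: acc |= 99<<0 -> acc=99 shift=7 [end]
Varint 1: bytes[0:1] = 63 -> value 99 (1 byte(s))
  byte[1]=0x91 cont=1 payload=0x11=17: acc |= 17<<0 -> acc=17 shift=7
  byte[2]=0x46 cont=0 payload=0x46=70: acc |= 70<<7 -> acc=8977 shift=14 [end]
Varint 2: bytes[1:3] = 91 46 -> value 8977 (2 byte(s))
  byte[3]=0x0D cont=0 payload=0x0D=13: acc |= 13<<0 -> acc=13 shift=7 [end]
Varint 3: bytes[3:4] = 0D -> value 13 (1 byte(s))
  byte[4]=0x61 cont=0 payload=0x61=97: acc |= 97<<0 -> acc=97 shift=7 [end]
Varint 4: bytes[4:5] = 61 -> value 97 (1 byte(s))
  byte[5]=0x64 cont=0 payload=0x64=100: acc |= 100<<0 -> acc=100 shift=7 [end]
Varint 5: bytes[5:6] = 64 -> value 100 (1 byte(s))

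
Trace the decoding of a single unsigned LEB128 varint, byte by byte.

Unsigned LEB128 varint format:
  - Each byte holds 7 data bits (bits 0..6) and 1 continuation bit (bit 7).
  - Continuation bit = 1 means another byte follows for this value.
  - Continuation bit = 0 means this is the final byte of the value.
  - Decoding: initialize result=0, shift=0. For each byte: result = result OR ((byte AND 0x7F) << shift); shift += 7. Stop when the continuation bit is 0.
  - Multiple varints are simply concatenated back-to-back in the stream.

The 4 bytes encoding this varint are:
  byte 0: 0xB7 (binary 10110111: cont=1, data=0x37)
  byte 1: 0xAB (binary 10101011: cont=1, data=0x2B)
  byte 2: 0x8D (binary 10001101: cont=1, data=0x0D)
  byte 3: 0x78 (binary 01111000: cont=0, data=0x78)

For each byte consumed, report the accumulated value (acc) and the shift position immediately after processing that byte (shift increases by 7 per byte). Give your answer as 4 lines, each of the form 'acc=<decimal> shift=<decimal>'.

byte 0=0xB7: payload=0x37=55, contrib = 55<<0 = 55; acc -> 55, shift -> 7
byte 1=0xAB: payload=0x2B=43, contrib = 43<<7 = 5504; acc -> 5559, shift -> 14
byte 2=0x8D: payload=0x0D=13, contrib = 13<<14 = 212992; acc -> 218551, shift -> 21
byte 3=0x78: payload=0x78=120, contrib = 120<<21 = 251658240; acc -> 251876791, shift -> 28

Answer: acc=55 shift=7
acc=5559 shift=14
acc=218551 shift=21
acc=251876791 shift=28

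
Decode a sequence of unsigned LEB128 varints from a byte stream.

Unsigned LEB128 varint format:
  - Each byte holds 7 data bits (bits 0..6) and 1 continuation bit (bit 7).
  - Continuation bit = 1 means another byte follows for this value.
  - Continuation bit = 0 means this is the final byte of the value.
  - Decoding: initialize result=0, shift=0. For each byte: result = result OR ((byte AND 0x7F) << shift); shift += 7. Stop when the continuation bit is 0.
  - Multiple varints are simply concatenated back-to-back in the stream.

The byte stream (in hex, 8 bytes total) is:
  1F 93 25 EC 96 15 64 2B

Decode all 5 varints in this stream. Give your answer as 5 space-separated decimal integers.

  byte[0]=0x1F cont=0 payload=0x1F=31: acc |= 31<<0 -> acc=31 shift=7 [end]
Varint 1: bytes[0:1] = 1F -> value 31 (1 byte(s))
  byte[1]=0x93 cont=1 payload=0x13=19: acc |= 19<<0 -> acc=19 shift=7
  byte[2]=0x25 cont=0 payload=0x25=37: acc |= 37<<7 -> acc=4755 shift=14 [end]
Varint 2: bytes[1:3] = 93 25 -> value 4755 (2 byte(s))
  byte[3]=0xEC cont=1 payload=0x6C=108: acc |= 108<<0 -> acc=108 shift=7
  byte[4]=0x96 cont=1 payload=0x16=22: acc |= 22<<7 -> acc=2924 shift=14
  byte[5]=0x15 cont=0 payload=0x15=21: acc |= 21<<14 -> acc=346988 shift=21 [end]
Varint 3: bytes[3:6] = EC 96 15 -> value 346988 (3 byte(s))
  byte[6]=0x64 cont=0 payload=0x64=100: acc |= 100<<0 -> acc=100 shift=7 [end]
Varint 4: bytes[6:7] = 64 -> value 100 (1 byte(s))
  byte[7]=0x2B cont=0 payload=0x2B=43: acc |= 43<<0 -> acc=43 shift=7 [end]
Varint 5: bytes[7:8] = 2B -> value 43 (1 byte(s))

Answer: 31 4755 346988 100 43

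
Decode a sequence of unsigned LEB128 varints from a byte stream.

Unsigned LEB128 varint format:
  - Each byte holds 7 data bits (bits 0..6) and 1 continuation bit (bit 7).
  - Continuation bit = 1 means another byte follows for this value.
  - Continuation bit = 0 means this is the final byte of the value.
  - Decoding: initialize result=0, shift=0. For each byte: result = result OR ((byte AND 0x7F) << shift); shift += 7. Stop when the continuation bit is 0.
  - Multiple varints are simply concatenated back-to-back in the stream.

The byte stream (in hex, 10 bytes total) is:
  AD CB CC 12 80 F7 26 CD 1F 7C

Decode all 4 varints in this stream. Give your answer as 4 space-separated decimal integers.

  byte[0]=0xAD cont=1 payload=0x2D=45: acc |= 45<<0 -> acc=45 shift=7
  byte[1]=0xCB cont=1 payload=0x4B=75: acc |= 75<<7 -> acc=9645 shift=14
  byte[2]=0xCC cont=1 payload=0x4C=76: acc |= 76<<14 -> acc=1254829 shift=21
  byte[3]=0x12 cont=0 payload=0x12=18: acc |= 18<<21 -> acc=39003565 shift=28 [end]
Varint 1: bytes[0:4] = AD CB CC 12 -> value 39003565 (4 byte(s))
  byte[4]=0x80 cont=1 payload=0x00=0: acc |= 0<<0 -> acc=0 shift=7
  byte[5]=0xF7 cont=1 payload=0x77=119: acc |= 119<<7 -> acc=15232 shift=14
  byte[6]=0x26 cont=0 payload=0x26=38: acc |= 38<<14 -> acc=637824 shift=21 [end]
Varint 2: bytes[4:7] = 80 F7 26 -> value 637824 (3 byte(s))
  byte[7]=0xCD cont=1 payload=0x4D=77: acc |= 77<<0 -> acc=77 shift=7
  byte[8]=0x1F cont=0 payload=0x1F=31: acc |= 31<<7 -> acc=4045 shift=14 [end]
Varint 3: bytes[7:9] = CD 1F -> value 4045 (2 byte(s))
  byte[9]=0x7C cont=0 payload=0x7C=124: acc |= 124<<0 -> acc=124 shift=7 [end]
Varint 4: bytes[9:10] = 7C -> value 124 (1 byte(s))

Answer: 39003565 637824 4045 124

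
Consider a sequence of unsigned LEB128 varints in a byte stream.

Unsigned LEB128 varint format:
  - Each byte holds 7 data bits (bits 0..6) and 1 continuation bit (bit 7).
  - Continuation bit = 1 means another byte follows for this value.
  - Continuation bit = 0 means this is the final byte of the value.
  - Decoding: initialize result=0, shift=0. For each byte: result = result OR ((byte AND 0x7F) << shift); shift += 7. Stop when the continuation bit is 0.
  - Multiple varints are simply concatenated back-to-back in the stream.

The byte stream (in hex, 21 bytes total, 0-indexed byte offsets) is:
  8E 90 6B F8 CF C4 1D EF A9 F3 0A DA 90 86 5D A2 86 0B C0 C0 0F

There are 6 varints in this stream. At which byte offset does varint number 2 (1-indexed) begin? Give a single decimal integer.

  byte[0]=0x8E cont=1 payload=0x0E=14: acc |= 14<<0 -> acc=14 shift=7
  byte[1]=0x90 cont=1 payload=0x10=16: acc |= 16<<7 -> acc=2062 shift=14
  byte[2]=0x6B cont=0 payload=0x6B=107: acc |= 107<<14 -> acc=1755150 shift=21 [end]
Varint 1: bytes[0:3] = 8E 90 6B -> value 1755150 (3 byte(s))
  byte[3]=0xF8 cont=1 payload=0x78=120: acc |= 120<<0 -> acc=120 shift=7
  byte[4]=0xCF cont=1 payload=0x4F=79: acc |= 79<<7 -> acc=10232 shift=14
  byte[5]=0xC4 cont=1 payload=0x44=68: acc |= 68<<14 -> acc=1124344 shift=21
  byte[6]=0x1D cont=0 payload=0x1D=29: acc |= 29<<21 -> acc=61941752 shift=28 [end]
Varint 2: bytes[3:7] = F8 CF C4 1D -> value 61941752 (4 byte(s))
  byte[7]=0xEF cont=1 payload=0x6F=111: acc |= 111<<0 -> acc=111 shift=7
  byte[8]=0xA9 cont=1 payload=0x29=41: acc |= 41<<7 -> acc=5359 shift=14
  byte[9]=0xF3 cont=1 payload=0x73=115: acc |= 115<<14 -> acc=1889519 shift=21
  byte[10]=0x0A cont=0 payload=0x0A=10: acc |= 10<<21 -> acc=22861039 shift=28 [end]
Varint 3: bytes[7:11] = EF A9 F3 0A -> value 22861039 (4 byte(s))
  byte[11]=0xDA cont=1 payload=0x5A=90: acc |= 90<<0 -> acc=90 shift=7
  byte[12]=0x90 cont=1 payload=0x10=16: acc |= 16<<7 -> acc=2138 shift=14
  byte[13]=0x86 cont=1 payload=0x06=6: acc |= 6<<14 -> acc=100442 shift=21
  byte[14]=0x5D cont=0 payload=0x5D=93: acc |= 93<<21 -> acc=195135578 shift=28 [end]
Varint 4: bytes[11:15] = DA 90 86 5D -> value 195135578 (4 byte(s))
  byte[15]=0xA2 cont=1 payload=0x22=34: acc |= 34<<0 -> acc=34 shift=7
  byte[16]=0x86 cont=1 payload=0x06=6: acc |= 6<<7 -> acc=802 shift=14
  byte[17]=0x0B cont=0 payload=0x0B=11: acc |= 11<<14 -> acc=181026 shift=21 [end]
Varint 5: bytes[15:18] = A2 86 0B -> value 181026 (3 byte(s))
  byte[18]=0xC0 cont=1 payload=0x40=64: acc |= 64<<0 -> acc=64 shift=7
  byte[19]=0xC0 cont=1 payload=0x40=64: acc |= 64<<7 -> acc=8256 shift=14
  byte[20]=0x0F cont=0 payload=0x0F=15: acc |= 15<<14 -> acc=254016 shift=21 [end]
Varint 6: bytes[18:21] = C0 C0 0F -> value 254016 (3 byte(s))

Answer: 3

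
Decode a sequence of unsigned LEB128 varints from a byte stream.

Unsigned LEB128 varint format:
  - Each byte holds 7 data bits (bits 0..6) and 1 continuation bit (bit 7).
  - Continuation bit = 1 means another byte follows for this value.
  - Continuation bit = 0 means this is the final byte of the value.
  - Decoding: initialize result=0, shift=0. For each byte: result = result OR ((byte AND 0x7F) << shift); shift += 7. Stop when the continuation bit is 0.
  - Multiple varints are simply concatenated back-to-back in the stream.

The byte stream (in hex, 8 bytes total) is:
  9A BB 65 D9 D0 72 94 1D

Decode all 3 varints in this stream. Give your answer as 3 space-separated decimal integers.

  byte[0]=0x9A cont=1 payload=0x1A=26: acc |= 26<<0 -> acc=26 shift=7
  byte[1]=0xBB cont=1 payload=0x3B=59: acc |= 59<<7 -> acc=7578 shift=14
  byte[2]=0x65 cont=0 payload=0x65=101: acc |= 101<<14 -> acc=1662362 shift=21 [end]
Varint 1: bytes[0:3] = 9A BB 65 -> value 1662362 (3 byte(s))
  byte[3]=0xD9 cont=1 payload=0x59=89: acc |= 89<<0 -> acc=89 shift=7
  byte[4]=0xD0 cont=1 payload=0x50=80: acc |= 80<<7 -> acc=10329 shift=14
  byte[5]=0x72 cont=0 payload=0x72=114: acc |= 114<<14 -> acc=1878105 shift=21 [end]
Varint 2: bytes[3:6] = D9 D0 72 -> value 1878105 (3 byte(s))
  byte[6]=0x94 cont=1 payload=0x14=20: acc |= 20<<0 -> acc=20 shift=7
  byte[7]=0x1D cont=0 payload=0x1D=29: acc |= 29<<7 -> acc=3732 shift=14 [end]
Varint 3: bytes[6:8] = 94 1D -> value 3732 (2 byte(s))

Answer: 1662362 1878105 3732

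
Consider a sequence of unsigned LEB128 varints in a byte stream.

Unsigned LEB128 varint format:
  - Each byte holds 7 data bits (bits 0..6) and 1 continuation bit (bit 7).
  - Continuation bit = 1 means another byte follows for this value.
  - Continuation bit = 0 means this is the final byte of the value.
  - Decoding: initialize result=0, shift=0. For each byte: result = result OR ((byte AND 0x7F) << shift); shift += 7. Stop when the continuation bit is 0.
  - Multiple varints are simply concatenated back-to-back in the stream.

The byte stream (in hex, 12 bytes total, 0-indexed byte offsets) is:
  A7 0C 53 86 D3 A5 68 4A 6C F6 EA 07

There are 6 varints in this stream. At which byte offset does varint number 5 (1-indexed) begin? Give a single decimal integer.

Answer: 8

Derivation:
  byte[0]=0xA7 cont=1 payload=0x27=39: acc |= 39<<0 -> acc=39 shift=7
  byte[1]=0x0C cont=0 payload=0x0C=12: acc |= 12<<7 -> acc=1575 shift=14 [end]
Varint 1: bytes[0:2] = A7 0C -> value 1575 (2 byte(s))
  byte[2]=0x53 cont=0 payload=0x53=83: acc |= 83<<0 -> acc=83 shift=7 [end]
Varint 2: bytes[2:3] = 53 -> value 83 (1 byte(s))
  byte[3]=0x86 cont=1 payload=0x06=6: acc |= 6<<0 -> acc=6 shift=7
  byte[4]=0xD3 cont=1 payload=0x53=83: acc |= 83<<7 -> acc=10630 shift=14
  byte[5]=0xA5 cont=1 payload=0x25=37: acc |= 37<<14 -> acc=616838 shift=21
  byte[6]=0x68 cont=0 payload=0x68=104: acc |= 104<<21 -> acc=218720646 shift=28 [end]
Varint 3: bytes[3:7] = 86 D3 A5 68 -> value 218720646 (4 byte(s))
  byte[7]=0x4A cont=0 payload=0x4A=74: acc |= 74<<0 -> acc=74 shift=7 [end]
Varint 4: bytes[7:8] = 4A -> value 74 (1 byte(s))
  byte[8]=0x6C cont=0 payload=0x6C=108: acc |= 108<<0 -> acc=108 shift=7 [end]
Varint 5: bytes[8:9] = 6C -> value 108 (1 byte(s))
  byte[9]=0xF6 cont=1 payload=0x76=118: acc |= 118<<0 -> acc=118 shift=7
  byte[10]=0xEA cont=1 payload=0x6A=106: acc |= 106<<7 -> acc=13686 shift=14
  byte[11]=0x07 cont=0 payload=0x07=7: acc |= 7<<14 -> acc=128374 shift=21 [end]
Varint 6: bytes[9:12] = F6 EA 07 -> value 128374 (3 byte(s))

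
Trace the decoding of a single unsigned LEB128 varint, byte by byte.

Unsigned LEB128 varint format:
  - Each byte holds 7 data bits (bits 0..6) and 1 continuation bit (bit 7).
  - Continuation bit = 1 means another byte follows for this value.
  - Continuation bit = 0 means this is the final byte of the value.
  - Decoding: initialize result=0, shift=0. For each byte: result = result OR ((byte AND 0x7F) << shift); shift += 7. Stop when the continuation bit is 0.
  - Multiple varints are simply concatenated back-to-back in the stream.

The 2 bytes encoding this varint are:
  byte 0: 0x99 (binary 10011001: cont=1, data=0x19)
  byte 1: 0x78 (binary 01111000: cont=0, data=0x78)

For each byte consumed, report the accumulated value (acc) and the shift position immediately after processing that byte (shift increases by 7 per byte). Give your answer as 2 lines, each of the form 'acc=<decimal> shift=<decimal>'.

byte 0=0x99: payload=0x19=25, contrib = 25<<0 = 25; acc -> 25, shift -> 7
byte 1=0x78: payload=0x78=120, contrib = 120<<7 = 15360; acc -> 15385, shift -> 14

Answer: acc=25 shift=7
acc=15385 shift=14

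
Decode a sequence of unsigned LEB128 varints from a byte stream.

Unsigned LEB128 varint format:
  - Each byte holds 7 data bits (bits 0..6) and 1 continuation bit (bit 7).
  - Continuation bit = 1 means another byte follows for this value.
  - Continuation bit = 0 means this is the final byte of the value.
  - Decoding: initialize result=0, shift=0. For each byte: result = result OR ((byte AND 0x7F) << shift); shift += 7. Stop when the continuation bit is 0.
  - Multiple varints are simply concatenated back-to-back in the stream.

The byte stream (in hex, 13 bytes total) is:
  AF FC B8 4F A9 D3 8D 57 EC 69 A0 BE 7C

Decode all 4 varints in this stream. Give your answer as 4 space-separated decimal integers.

  byte[0]=0xAF cont=1 payload=0x2F=47: acc |= 47<<0 -> acc=47 shift=7
  byte[1]=0xFC cont=1 payload=0x7C=124: acc |= 124<<7 -> acc=15919 shift=14
  byte[2]=0xB8 cont=1 payload=0x38=56: acc |= 56<<14 -> acc=933423 shift=21
  byte[3]=0x4F cont=0 payload=0x4F=79: acc |= 79<<21 -> acc=166608431 shift=28 [end]
Varint 1: bytes[0:4] = AF FC B8 4F -> value 166608431 (4 byte(s))
  byte[4]=0xA9 cont=1 payload=0x29=41: acc |= 41<<0 -> acc=41 shift=7
  byte[5]=0xD3 cont=1 payload=0x53=83: acc |= 83<<7 -> acc=10665 shift=14
  byte[6]=0x8D cont=1 payload=0x0D=13: acc |= 13<<14 -> acc=223657 shift=21
  byte[7]=0x57 cont=0 payload=0x57=87: acc |= 87<<21 -> acc=182675881 shift=28 [end]
Varint 2: bytes[4:8] = A9 D3 8D 57 -> value 182675881 (4 byte(s))
  byte[8]=0xEC cont=1 payload=0x6C=108: acc |= 108<<0 -> acc=108 shift=7
  byte[9]=0x69 cont=0 payload=0x69=105: acc |= 105<<7 -> acc=13548 shift=14 [end]
Varint 3: bytes[8:10] = EC 69 -> value 13548 (2 byte(s))
  byte[10]=0xA0 cont=1 payload=0x20=32: acc |= 32<<0 -> acc=32 shift=7
  byte[11]=0xBE cont=1 payload=0x3E=62: acc |= 62<<7 -> acc=7968 shift=14
  byte[12]=0x7C cont=0 payload=0x7C=124: acc |= 124<<14 -> acc=2039584 shift=21 [end]
Varint 4: bytes[10:13] = A0 BE 7C -> value 2039584 (3 byte(s))

Answer: 166608431 182675881 13548 2039584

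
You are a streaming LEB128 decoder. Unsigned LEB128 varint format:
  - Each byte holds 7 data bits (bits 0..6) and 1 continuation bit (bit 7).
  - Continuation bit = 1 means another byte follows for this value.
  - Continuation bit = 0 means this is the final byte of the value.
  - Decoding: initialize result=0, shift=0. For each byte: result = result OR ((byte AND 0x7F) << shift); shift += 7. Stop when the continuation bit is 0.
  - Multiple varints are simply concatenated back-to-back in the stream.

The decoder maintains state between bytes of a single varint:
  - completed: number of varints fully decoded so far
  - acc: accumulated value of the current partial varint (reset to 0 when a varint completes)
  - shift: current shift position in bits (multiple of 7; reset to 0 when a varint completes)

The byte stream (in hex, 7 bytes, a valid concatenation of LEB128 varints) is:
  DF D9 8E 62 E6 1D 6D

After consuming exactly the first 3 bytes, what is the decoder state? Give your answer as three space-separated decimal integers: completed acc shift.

byte[0]=0xDF cont=1 payload=0x5F: acc |= 95<<0 -> completed=0 acc=95 shift=7
byte[1]=0xD9 cont=1 payload=0x59: acc |= 89<<7 -> completed=0 acc=11487 shift=14
byte[2]=0x8E cont=1 payload=0x0E: acc |= 14<<14 -> completed=0 acc=240863 shift=21

Answer: 0 240863 21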